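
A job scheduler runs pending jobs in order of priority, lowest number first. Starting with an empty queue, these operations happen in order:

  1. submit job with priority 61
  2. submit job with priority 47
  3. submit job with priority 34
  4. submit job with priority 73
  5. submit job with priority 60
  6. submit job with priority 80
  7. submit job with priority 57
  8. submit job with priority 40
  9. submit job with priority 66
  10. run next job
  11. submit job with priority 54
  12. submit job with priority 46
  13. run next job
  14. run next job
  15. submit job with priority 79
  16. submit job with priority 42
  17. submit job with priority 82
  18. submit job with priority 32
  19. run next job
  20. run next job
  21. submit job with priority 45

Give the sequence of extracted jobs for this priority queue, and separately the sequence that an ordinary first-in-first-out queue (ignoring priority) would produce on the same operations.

insert 61 → {61}
insert 47 → {47, 61}
insert 34 → {34, 47, 61}
insert 73 → {34, 47, 61, 73}
insert 60 → {34, 47, 60, 61, 73}
insert 80 → {34, 47, 60, 61, 73, 80}
insert 57 → {34, 47, 57, 60, 61, 73, 80}
insert 40 → {34, 40, 47, 57, 60, 61, 73, 80}
insert 66 → {34, 40, 47, 57, 60, 61, 66, 73, 80}
run next job → 34; now {40, 47, 57, 60, 61, 66, 73, 80}
insert 54 → {40, 47, 54, 57, 60, 61, 66, 73, 80}
insert 46 → {40, 46, 47, 54, 57, 60, 61, 66, 73, 80}
run next job → 40; now {46, 47, 54, 57, 60, 61, 66, 73, 80}
run next job → 46; now {47, 54, 57, 60, 61, 66, 73, 80}
insert 79 → {47, 54, 57, 60, 61, 66, 73, 79, 80}
insert 42 → {42, 47, 54, 57, 60, 61, 66, 73, 79, 80}
insert 82 → {42, 47, 54, 57, 60, 61, 66, 73, 79, 80, 82}
insert 32 → {32, 42, 47, 54, 57, 60, 61, 66, 73, 79, 80, 82}
run next job → 32; now {42, 47, 54, 57, 60, 61, 66, 73, 79, 80, 82}
run next job → 42; now {47, 54, 57, 60, 61, 66, 73, 79, 80, 82}
insert 45 → {45, 47, 54, 57, 60, 61, 66, 73, 79, 80, 82}

priority queue: 34 → 40 → 46 → 32 → 42; FIFO queue: 61 → 47 → 34 → 73 → 60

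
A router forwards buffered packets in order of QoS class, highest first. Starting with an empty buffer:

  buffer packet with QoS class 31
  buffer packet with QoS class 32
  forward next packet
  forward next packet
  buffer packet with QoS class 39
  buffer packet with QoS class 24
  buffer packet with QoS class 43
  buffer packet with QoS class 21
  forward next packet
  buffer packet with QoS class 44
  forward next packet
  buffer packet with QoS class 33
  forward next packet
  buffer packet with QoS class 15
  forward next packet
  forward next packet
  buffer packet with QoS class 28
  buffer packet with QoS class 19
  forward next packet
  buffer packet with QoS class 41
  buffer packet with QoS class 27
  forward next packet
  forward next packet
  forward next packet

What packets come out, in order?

insert 31 → {31}
insert 32 → {32, 31}
forward next packet → 32; now {31}
forward next packet → 31; now {}
insert 39 → {39}
insert 24 → {39, 24}
insert 43 → {43, 39, 24}
insert 21 → {43, 39, 24, 21}
forward next packet → 43; now {39, 24, 21}
insert 44 → {44, 39, 24, 21}
forward next packet → 44; now {39, 24, 21}
insert 33 → {39, 33, 24, 21}
forward next packet → 39; now {33, 24, 21}
insert 15 → {33, 24, 21, 15}
forward next packet → 33; now {24, 21, 15}
forward next packet → 24; now {21, 15}
insert 28 → {28, 21, 15}
insert 19 → {28, 21, 19, 15}
forward next packet → 28; now {21, 19, 15}
insert 41 → {41, 21, 19, 15}
insert 27 → {41, 27, 21, 19, 15}
forward next packet → 41; now {27, 21, 19, 15}
forward next packet → 27; now {21, 19, 15}
forward next packet → 21; now {19, 15}

32, 31, 43, 44, 39, 33, 24, 28, 41, 27, 21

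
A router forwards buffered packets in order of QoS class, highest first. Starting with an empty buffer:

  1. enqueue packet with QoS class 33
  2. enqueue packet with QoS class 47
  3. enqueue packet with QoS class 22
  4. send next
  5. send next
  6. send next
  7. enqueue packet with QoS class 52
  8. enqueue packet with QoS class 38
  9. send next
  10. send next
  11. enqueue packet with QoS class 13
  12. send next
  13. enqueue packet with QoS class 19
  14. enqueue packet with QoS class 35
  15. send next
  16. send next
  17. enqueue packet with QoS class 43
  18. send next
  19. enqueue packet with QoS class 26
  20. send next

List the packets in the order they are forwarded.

insert 33 → {33}
insert 47 → {47, 33}
insert 22 → {47, 33, 22}
send next → 47; now {33, 22}
send next → 33; now {22}
send next → 22; now {}
insert 52 → {52}
insert 38 → {52, 38}
send next → 52; now {38}
send next → 38; now {}
insert 13 → {13}
send next → 13; now {}
insert 19 → {19}
insert 35 → {35, 19}
send next → 35; now {19}
send next → 19; now {}
insert 43 → {43}
send next → 43; now {}
insert 26 → {26}
send next → 26; now {}

47, 33, 22, 52, 38, 13, 35, 19, 43, 26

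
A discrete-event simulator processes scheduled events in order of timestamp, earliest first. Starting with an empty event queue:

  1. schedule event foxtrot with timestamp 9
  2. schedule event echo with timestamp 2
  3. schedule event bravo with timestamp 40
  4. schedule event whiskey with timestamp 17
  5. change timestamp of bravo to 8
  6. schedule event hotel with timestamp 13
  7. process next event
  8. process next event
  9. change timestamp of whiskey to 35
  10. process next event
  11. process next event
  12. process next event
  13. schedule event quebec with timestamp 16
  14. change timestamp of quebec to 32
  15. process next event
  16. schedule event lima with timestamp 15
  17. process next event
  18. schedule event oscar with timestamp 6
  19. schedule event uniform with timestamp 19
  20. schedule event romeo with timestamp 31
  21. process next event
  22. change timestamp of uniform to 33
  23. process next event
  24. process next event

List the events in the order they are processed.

add foxtrot (timestamp 9) → {foxtrot:9}
add echo (timestamp 2) → {echo:2, foxtrot:9}
add bravo (timestamp 40) → {echo:2, foxtrot:9, bravo:40}
add whiskey (timestamp 17) → {echo:2, foxtrot:9, whiskey:17, bravo:40}
update bravo to timestamp 8 → {echo:2, bravo:8, foxtrot:9, whiskey:17}
add hotel (timestamp 13) → {echo:2, bravo:8, foxtrot:9, hotel:13, whiskey:17}
process next event → echo; now {bravo:8, foxtrot:9, hotel:13, whiskey:17}
process next event → bravo; now {foxtrot:9, hotel:13, whiskey:17}
update whiskey to timestamp 35 → {foxtrot:9, hotel:13, whiskey:35}
process next event → foxtrot; now {hotel:13, whiskey:35}
process next event → hotel; now {whiskey:35}
process next event → whiskey; now {}
add quebec (timestamp 16) → {quebec:16}
update quebec to timestamp 32 → {quebec:32}
process next event → quebec; now {}
add lima (timestamp 15) → {lima:15}
process next event → lima; now {}
add oscar (timestamp 6) → {oscar:6}
add uniform (timestamp 19) → {oscar:6, uniform:19}
add romeo (timestamp 31) → {oscar:6, uniform:19, romeo:31}
process next event → oscar; now {uniform:19, romeo:31}
update uniform to timestamp 33 → {romeo:31, uniform:33}
process next event → romeo; now {uniform:33}
process next event → uniform; now {}

echo, bravo, foxtrot, hotel, whiskey, quebec, lima, oscar, romeo, uniform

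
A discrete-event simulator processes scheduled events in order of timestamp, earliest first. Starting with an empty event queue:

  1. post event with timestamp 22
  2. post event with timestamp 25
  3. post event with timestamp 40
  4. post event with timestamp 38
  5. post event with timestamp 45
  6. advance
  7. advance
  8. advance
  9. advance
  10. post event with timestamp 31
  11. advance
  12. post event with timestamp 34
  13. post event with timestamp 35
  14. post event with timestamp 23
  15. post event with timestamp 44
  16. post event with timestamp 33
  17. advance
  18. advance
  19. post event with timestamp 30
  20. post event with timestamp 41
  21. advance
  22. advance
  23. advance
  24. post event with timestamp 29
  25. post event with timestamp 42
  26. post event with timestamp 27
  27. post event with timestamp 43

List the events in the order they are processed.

22 → 25 → 38 → 40 → 31 → 23 → 33 → 30 → 34 → 35

insert 22 → {22}
insert 25 → {22, 25}
insert 40 → {22, 25, 40}
insert 38 → {22, 25, 38, 40}
insert 45 → {22, 25, 38, 40, 45}
advance → 22; now {25, 38, 40, 45}
advance → 25; now {38, 40, 45}
advance → 38; now {40, 45}
advance → 40; now {45}
insert 31 → {31, 45}
advance → 31; now {45}
insert 34 → {34, 45}
insert 35 → {34, 35, 45}
insert 23 → {23, 34, 35, 45}
insert 44 → {23, 34, 35, 44, 45}
insert 33 → {23, 33, 34, 35, 44, 45}
advance → 23; now {33, 34, 35, 44, 45}
advance → 33; now {34, 35, 44, 45}
insert 30 → {30, 34, 35, 44, 45}
insert 41 → {30, 34, 35, 41, 44, 45}
advance → 30; now {34, 35, 41, 44, 45}
advance → 34; now {35, 41, 44, 45}
advance → 35; now {41, 44, 45}
insert 29 → {29, 41, 44, 45}
insert 42 → {29, 41, 42, 44, 45}
insert 27 → {27, 29, 41, 42, 44, 45}
insert 43 → {27, 29, 41, 42, 43, 44, 45}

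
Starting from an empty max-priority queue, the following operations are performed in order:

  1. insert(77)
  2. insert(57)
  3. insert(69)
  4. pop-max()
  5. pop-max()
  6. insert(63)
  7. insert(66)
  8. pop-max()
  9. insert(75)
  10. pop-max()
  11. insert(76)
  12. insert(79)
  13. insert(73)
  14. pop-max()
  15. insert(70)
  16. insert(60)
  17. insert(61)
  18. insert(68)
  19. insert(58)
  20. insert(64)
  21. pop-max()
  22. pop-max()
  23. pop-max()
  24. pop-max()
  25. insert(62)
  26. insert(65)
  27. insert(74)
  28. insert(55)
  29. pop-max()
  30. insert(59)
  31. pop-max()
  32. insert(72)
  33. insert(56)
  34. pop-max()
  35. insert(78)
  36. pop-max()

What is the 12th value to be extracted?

insert 77 → {77}
insert 57 → {77, 57}
insert 69 → {77, 69, 57}
pop-max → 77; now {69, 57}
pop-max → 69; now {57}
insert 63 → {63, 57}
insert 66 → {66, 63, 57}
pop-max → 66; now {63, 57}
insert 75 → {75, 63, 57}
pop-max → 75; now {63, 57}
insert 76 → {76, 63, 57}
insert 79 → {79, 76, 63, 57}
insert 73 → {79, 76, 73, 63, 57}
pop-max → 79; now {76, 73, 63, 57}
insert 70 → {76, 73, 70, 63, 57}
insert 60 → {76, 73, 70, 63, 60, 57}
insert 61 → {76, 73, 70, 63, 61, 60, 57}
insert 68 → {76, 73, 70, 68, 63, 61, 60, 57}
insert 58 → {76, 73, 70, 68, 63, 61, 60, 58, 57}
insert 64 → {76, 73, 70, 68, 64, 63, 61, 60, 58, 57}
pop-max → 76; now {73, 70, 68, 64, 63, 61, 60, 58, 57}
pop-max → 73; now {70, 68, 64, 63, 61, 60, 58, 57}
pop-max → 70; now {68, 64, 63, 61, 60, 58, 57}
pop-max → 68; now {64, 63, 61, 60, 58, 57}
insert 62 → {64, 63, 62, 61, 60, 58, 57}
insert 65 → {65, 64, 63, 62, 61, 60, 58, 57}
insert 74 → {74, 65, 64, 63, 62, 61, 60, 58, 57}
insert 55 → {74, 65, 64, 63, 62, 61, 60, 58, 57, 55}
pop-max → 74; now {65, 64, 63, 62, 61, 60, 58, 57, 55}
insert 59 → {65, 64, 63, 62, 61, 60, 59, 58, 57, 55}
pop-max → 65; now {64, 63, 62, 61, 60, 59, 58, 57, 55}
insert 72 → {72, 64, 63, 62, 61, 60, 59, 58, 57, 55}
insert 56 → {72, 64, 63, 62, 61, 60, 59, 58, 57, 56, 55}
pop-max → 72; now {64, 63, 62, 61, 60, 59, 58, 57, 56, 55}
insert 78 → {78, 64, 63, 62, 61, 60, 59, 58, 57, 56, 55}
pop-max → 78; now {64, 63, 62, 61, 60, 59, 58, 57, 56, 55}

72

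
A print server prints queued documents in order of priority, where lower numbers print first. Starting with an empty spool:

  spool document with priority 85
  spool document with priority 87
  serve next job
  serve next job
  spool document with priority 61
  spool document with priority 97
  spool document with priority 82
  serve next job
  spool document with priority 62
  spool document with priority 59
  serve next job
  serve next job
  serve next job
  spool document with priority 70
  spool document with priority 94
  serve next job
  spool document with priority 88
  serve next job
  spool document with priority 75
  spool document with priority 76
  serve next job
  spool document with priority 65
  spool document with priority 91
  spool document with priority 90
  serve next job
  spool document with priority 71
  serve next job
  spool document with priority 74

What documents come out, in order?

[85, 87, 61, 59, 62, 82, 70, 88, 75, 65, 71]

insert 85 → {85}
insert 87 → {85, 87}
serve next job → 85; now {87}
serve next job → 87; now {}
insert 61 → {61}
insert 97 → {61, 97}
insert 82 → {61, 82, 97}
serve next job → 61; now {82, 97}
insert 62 → {62, 82, 97}
insert 59 → {59, 62, 82, 97}
serve next job → 59; now {62, 82, 97}
serve next job → 62; now {82, 97}
serve next job → 82; now {97}
insert 70 → {70, 97}
insert 94 → {70, 94, 97}
serve next job → 70; now {94, 97}
insert 88 → {88, 94, 97}
serve next job → 88; now {94, 97}
insert 75 → {75, 94, 97}
insert 76 → {75, 76, 94, 97}
serve next job → 75; now {76, 94, 97}
insert 65 → {65, 76, 94, 97}
insert 91 → {65, 76, 91, 94, 97}
insert 90 → {65, 76, 90, 91, 94, 97}
serve next job → 65; now {76, 90, 91, 94, 97}
insert 71 → {71, 76, 90, 91, 94, 97}
serve next job → 71; now {76, 90, 91, 94, 97}
insert 74 → {74, 76, 90, 91, 94, 97}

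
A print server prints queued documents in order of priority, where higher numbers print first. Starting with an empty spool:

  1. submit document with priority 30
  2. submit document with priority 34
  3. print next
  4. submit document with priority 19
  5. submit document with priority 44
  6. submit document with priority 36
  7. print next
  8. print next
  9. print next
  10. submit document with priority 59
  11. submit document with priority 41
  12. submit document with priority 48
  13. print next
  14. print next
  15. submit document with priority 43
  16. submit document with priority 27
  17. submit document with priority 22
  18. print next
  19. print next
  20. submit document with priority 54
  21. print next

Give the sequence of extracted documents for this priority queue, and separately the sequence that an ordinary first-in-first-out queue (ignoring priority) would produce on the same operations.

priority queue: [34, 44, 36, 30, 59, 48, 43, 41, 54]; FIFO queue: 30 → 34 → 19 → 44 → 36 → 59 → 41 → 48 → 43

insert 30 → {30}
insert 34 → {34, 30}
print next → 34; now {30}
insert 19 → {30, 19}
insert 44 → {44, 30, 19}
insert 36 → {44, 36, 30, 19}
print next → 44; now {36, 30, 19}
print next → 36; now {30, 19}
print next → 30; now {19}
insert 59 → {59, 19}
insert 41 → {59, 41, 19}
insert 48 → {59, 48, 41, 19}
print next → 59; now {48, 41, 19}
print next → 48; now {41, 19}
insert 43 → {43, 41, 19}
insert 27 → {43, 41, 27, 19}
insert 22 → {43, 41, 27, 22, 19}
print next → 43; now {41, 27, 22, 19}
print next → 41; now {27, 22, 19}
insert 54 → {54, 27, 22, 19}
print next → 54; now {27, 22, 19}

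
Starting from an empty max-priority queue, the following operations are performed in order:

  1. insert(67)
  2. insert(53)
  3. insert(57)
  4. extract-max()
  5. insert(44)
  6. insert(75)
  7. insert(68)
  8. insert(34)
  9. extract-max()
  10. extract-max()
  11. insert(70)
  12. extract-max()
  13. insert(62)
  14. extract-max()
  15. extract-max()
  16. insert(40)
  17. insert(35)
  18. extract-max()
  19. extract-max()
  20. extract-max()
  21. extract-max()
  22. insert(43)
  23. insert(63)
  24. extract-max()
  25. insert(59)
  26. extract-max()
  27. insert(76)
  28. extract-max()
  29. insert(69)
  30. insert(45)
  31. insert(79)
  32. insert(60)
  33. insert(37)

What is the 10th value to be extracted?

35

insert 67 → {67}
insert 53 → {67, 53}
insert 57 → {67, 57, 53}
extract-max → 67; now {57, 53}
insert 44 → {57, 53, 44}
insert 75 → {75, 57, 53, 44}
insert 68 → {75, 68, 57, 53, 44}
insert 34 → {75, 68, 57, 53, 44, 34}
extract-max → 75; now {68, 57, 53, 44, 34}
extract-max → 68; now {57, 53, 44, 34}
insert 70 → {70, 57, 53, 44, 34}
extract-max → 70; now {57, 53, 44, 34}
insert 62 → {62, 57, 53, 44, 34}
extract-max → 62; now {57, 53, 44, 34}
extract-max → 57; now {53, 44, 34}
insert 40 → {53, 44, 40, 34}
insert 35 → {53, 44, 40, 35, 34}
extract-max → 53; now {44, 40, 35, 34}
extract-max → 44; now {40, 35, 34}
extract-max → 40; now {35, 34}
extract-max → 35; now {34}
insert 43 → {43, 34}
insert 63 → {63, 43, 34}
extract-max → 63; now {43, 34}
insert 59 → {59, 43, 34}
extract-max → 59; now {43, 34}
insert 76 → {76, 43, 34}
extract-max → 76; now {43, 34}
insert 69 → {69, 43, 34}
insert 45 → {69, 45, 43, 34}
insert 79 → {79, 69, 45, 43, 34}
insert 60 → {79, 69, 60, 45, 43, 34}
insert 37 → {79, 69, 60, 45, 43, 37, 34}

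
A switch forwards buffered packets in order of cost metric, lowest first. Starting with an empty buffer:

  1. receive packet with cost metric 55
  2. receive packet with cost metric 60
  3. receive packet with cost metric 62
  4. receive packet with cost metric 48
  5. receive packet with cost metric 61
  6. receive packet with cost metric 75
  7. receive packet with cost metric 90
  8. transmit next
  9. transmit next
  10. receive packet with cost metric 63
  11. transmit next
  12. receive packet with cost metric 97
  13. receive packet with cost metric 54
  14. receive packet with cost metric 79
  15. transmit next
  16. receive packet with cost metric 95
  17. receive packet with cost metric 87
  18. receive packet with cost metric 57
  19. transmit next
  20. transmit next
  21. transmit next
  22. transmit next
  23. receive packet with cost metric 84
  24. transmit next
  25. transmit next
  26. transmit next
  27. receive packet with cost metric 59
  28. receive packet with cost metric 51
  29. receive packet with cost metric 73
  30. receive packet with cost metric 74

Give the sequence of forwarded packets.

insert 55 → {55}
insert 60 → {55, 60}
insert 62 → {55, 60, 62}
insert 48 → {48, 55, 60, 62}
insert 61 → {48, 55, 60, 61, 62}
insert 75 → {48, 55, 60, 61, 62, 75}
insert 90 → {48, 55, 60, 61, 62, 75, 90}
transmit next → 48; now {55, 60, 61, 62, 75, 90}
transmit next → 55; now {60, 61, 62, 75, 90}
insert 63 → {60, 61, 62, 63, 75, 90}
transmit next → 60; now {61, 62, 63, 75, 90}
insert 97 → {61, 62, 63, 75, 90, 97}
insert 54 → {54, 61, 62, 63, 75, 90, 97}
insert 79 → {54, 61, 62, 63, 75, 79, 90, 97}
transmit next → 54; now {61, 62, 63, 75, 79, 90, 97}
insert 95 → {61, 62, 63, 75, 79, 90, 95, 97}
insert 87 → {61, 62, 63, 75, 79, 87, 90, 95, 97}
insert 57 → {57, 61, 62, 63, 75, 79, 87, 90, 95, 97}
transmit next → 57; now {61, 62, 63, 75, 79, 87, 90, 95, 97}
transmit next → 61; now {62, 63, 75, 79, 87, 90, 95, 97}
transmit next → 62; now {63, 75, 79, 87, 90, 95, 97}
transmit next → 63; now {75, 79, 87, 90, 95, 97}
insert 84 → {75, 79, 84, 87, 90, 95, 97}
transmit next → 75; now {79, 84, 87, 90, 95, 97}
transmit next → 79; now {84, 87, 90, 95, 97}
transmit next → 84; now {87, 90, 95, 97}
insert 59 → {59, 87, 90, 95, 97}
insert 51 → {51, 59, 87, 90, 95, 97}
insert 73 → {51, 59, 73, 87, 90, 95, 97}
insert 74 → {51, 59, 73, 74, 87, 90, 95, 97}

48, 55, 60, 54, 57, 61, 62, 63, 75, 79, 84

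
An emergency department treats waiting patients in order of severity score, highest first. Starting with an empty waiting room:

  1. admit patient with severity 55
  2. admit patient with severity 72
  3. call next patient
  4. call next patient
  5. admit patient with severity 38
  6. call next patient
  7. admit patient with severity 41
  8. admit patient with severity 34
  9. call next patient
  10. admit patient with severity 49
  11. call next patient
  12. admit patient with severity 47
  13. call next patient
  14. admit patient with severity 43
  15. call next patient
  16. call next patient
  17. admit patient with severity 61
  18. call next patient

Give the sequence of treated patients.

72, 55, 38, 41, 49, 47, 43, 34, 61

insert 55 → {55}
insert 72 → {72, 55}
call next patient → 72; now {55}
call next patient → 55; now {}
insert 38 → {38}
call next patient → 38; now {}
insert 41 → {41}
insert 34 → {41, 34}
call next patient → 41; now {34}
insert 49 → {49, 34}
call next patient → 49; now {34}
insert 47 → {47, 34}
call next patient → 47; now {34}
insert 43 → {43, 34}
call next patient → 43; now {34}
call next patient → 34; now {}
insert 61 → {61}
call next patient → 61; now {}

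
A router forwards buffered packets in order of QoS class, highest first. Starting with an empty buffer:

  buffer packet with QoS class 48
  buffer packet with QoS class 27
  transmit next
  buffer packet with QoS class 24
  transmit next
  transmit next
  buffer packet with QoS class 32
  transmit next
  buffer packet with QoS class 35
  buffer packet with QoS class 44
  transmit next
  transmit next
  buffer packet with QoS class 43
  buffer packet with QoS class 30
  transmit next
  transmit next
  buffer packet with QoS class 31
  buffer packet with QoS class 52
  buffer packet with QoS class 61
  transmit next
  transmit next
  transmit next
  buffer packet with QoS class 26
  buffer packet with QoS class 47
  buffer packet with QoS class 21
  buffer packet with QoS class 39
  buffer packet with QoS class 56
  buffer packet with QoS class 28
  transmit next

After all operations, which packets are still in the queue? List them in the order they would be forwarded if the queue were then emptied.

insert 48 → {48}
insert 27 → {48, 27}
transmit next → 48; now {27}
insert 24 → {27, 24}
transmit next → 27; now {24}
transmit next → 24; now {}
insert 32 → {32}
transmit next → 32; now {}
insert 35 → {35}
insert 44 → {44, 35}
transmit next → 44; now {35}
transmit next → 35; now {}
insert 43 → {43}
insert 30 → {43, 30}
transmit next → 43; now {30}
transmit next → 30; now {}
insert 31 → {31}
insert 52 → {52, 31}
insert 61 → {61, 52, 31}
transmit next → 61; now {52, 31}
transmit next → 52; now {31}
transmit next → 31; now {}
insert 26 → {26}
insert 47 → {47, 26}
insert 21 → {47, 26, 21}
insert 39 → {47, 39, 26, 21}
insert 56 → {56, 47, 39, 26, 21}
insert 28 → {56, 47, 39, 28, 26, 21}
transmit next → 56; now {47, 39, 28, 26, 21}

[47, 39, 28, 26, 21]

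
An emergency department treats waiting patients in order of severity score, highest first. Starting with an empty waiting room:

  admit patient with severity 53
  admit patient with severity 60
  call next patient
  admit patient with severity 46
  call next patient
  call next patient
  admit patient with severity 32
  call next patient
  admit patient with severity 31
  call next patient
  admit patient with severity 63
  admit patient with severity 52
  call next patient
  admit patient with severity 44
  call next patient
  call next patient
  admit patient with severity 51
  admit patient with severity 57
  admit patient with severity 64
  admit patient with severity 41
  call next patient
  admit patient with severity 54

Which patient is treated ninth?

insert 53 → {53}
insert 60 → {60, 53}
call next patient → 60; now {53}
insert 46 → {53, 46}
call next patient → 53; now {46}
call next patient → 46; now {}
insert 32 → {32}
call next patient → 32; now {}
insert 31 → {31}
call next patient → 31; now {}
insert 63 → {63}
insert 52 → {63, 52}
call next patient → 63; now {52}
insert 44 → {52, 44}
call next patient → 52; now {44}
call next patient → 44; now {}
insert 51 → {51}
insert 57 → {57, 51}
insert 64 → {64, 57, 51}
insert 41 → {64, 57, 51, 41}
call next patient → 64; now {57, 51, 41}
insert 54 → {57, 54, 51, 41}

64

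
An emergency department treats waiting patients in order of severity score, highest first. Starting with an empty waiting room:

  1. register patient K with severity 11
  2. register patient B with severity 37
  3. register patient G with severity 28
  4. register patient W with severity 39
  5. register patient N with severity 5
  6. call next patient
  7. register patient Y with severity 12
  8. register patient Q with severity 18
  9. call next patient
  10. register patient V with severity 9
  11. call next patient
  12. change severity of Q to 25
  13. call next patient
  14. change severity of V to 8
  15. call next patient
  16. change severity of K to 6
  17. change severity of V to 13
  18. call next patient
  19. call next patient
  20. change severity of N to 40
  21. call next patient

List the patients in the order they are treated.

W, B, G, Q, Y, V, K, N

add K (severity 11) → {K:11}
add B (severity 37) → {B:37, K:11}
add G (severity 28) → {B:37, G:28, K:11}
add W (severity 39) → {W:39, B:37, G:28, K:11}
add N (severity 5) → {W:39, B:37, G:28, K:11, N:5}
call next patient → W; now {B:37, G:28, K:11, N:5}
add Y (severity 12) → {B:37, G:28, Y:12, K:11, N:5}
add Q (severity 18) → {B:37, G:28, Q:18, Y:12, K:11, N:5}
call next patient → B; now {G:28, Q:18, Y:12, K:11, N:5}
add V (severity 9) → {G:28, Q:18, Y:12, K:11, V:9, N:5}
call next patient → G; now {Q:18, Y:12, K:11, V:9, N:5}
update Q to severity 25 → {Q:25, Y:12, K:11, V:9, N:5}
call next patient → Q; now {Y:12, K:11, V:9, N:5}
update V to severity 8 → {Y:12, K:11, V:8, N:5}
call next patient → Y; now {K:11, V:8, N:5}
update K to severity 6 → {V:8, K:6, N:5}
update V to severity 13 → {V:13, K:6, N:5}
call next patient → V; now {K:6, N:5}
call next patient → K; now {N:5}
update N to severity 40 → {N:40}
call next patient → N; now {}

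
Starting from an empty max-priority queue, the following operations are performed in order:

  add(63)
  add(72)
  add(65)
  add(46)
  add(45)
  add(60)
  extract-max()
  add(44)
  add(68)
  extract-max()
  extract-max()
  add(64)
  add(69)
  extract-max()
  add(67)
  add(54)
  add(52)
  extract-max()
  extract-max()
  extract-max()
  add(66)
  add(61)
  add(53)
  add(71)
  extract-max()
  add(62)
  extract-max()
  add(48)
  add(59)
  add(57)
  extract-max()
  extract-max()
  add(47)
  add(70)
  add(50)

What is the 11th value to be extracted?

61

insert 63 → {63}
insert 72 → {72, 63}
insert 65 → {72, 65, 63}
insert 46 → {72, 65, 63, 46}
insert 45 → {72, 65, 63, 46, 45}
insert 60 → {72, 65, 63, 60, 46, 45}
extract-max → 72; now {65, 63, 60, 46, 45}
insert 44 → {65, 63, 60, 46, 45, 44}
insert 68 → {68, 65, 63, 60, 46, 45, 44}
extract-max → 68; now {65, 63, 60, 46, 45, 44}
extract-max → 65; now {63, 60, 46, 45, 44}
insert 64 → {64, 63, 60, 46, 45, 44}
insert 69 → {69, 64, 63, 60, 46, 45, 44}
extract-max → 69; now {64, 63, 60, 46, 45, 44}
insert 67 → {67, 64, 63, 60, 46, 45, 44}
insert 54 → {67, 64, 63, 60, 54, 46, 45, 44}
insert 52 → {67, 64, 63, 60, 54, 52, 46, 45, 44}
extract-max → 67; now {64, 63, 60, 54, 52, 46, 45, 44}
extract-max → 64; now {63, 60, 54, 52, 46, 45, 44}
extract-max → 63; now {60, 54, 52, 46, 45, 44}
insert 66 → {66, 60, 54, 52, 46, 45, 44}
insert 61 → {66, 61, 60, 54, 52, 46, 45, 44}
insert 53 → {66, 61, 60, 54, 53, 52, 46, 45, 44}
insert 71 → {71, 66, 61, 60, 54, 53, 52, 46, 45, 44}
extract-max → 71; now {66, 61, 60, 54, 53, 52, 46, 45, 44}
insert 62 → {66, 62, 61, 60, 54, 53, 52, 46, 45, 44}
extract-max → 66; now {62, 61, 60, 54, 53, 52, 46, 45, 44}
insert 48 → {62, 61, 60, 54, 53, 52, 48, 46, 45, 44}
insert 59 → {62, 61, 60, 59, 54, 53, 52, 48, 46, 45, 44}
insert 57 → {62, 61, 60, 59, 57, 54, 53, 52, 48, 46, 45, 44}
extract-max → 62; now {61, 60, 59, 57, 54, 53, 52, 48, 46, 45, 44}
extract-max → 61; now {60, 59, 57, 54, 53, 52, 48, 46, 45, 44}
insert 47 → {60, 59, 57, 54, 53, 52, 48, 47, 46, 45, 44}
insert 70 → {70, 60, 59, 57, 54, 53, 52, 48, 47, 46, 45, 44}
insert 50 → {70, 60, 59, 57, 54, 53, 52, 50, 48, 47, 46, 45, 44}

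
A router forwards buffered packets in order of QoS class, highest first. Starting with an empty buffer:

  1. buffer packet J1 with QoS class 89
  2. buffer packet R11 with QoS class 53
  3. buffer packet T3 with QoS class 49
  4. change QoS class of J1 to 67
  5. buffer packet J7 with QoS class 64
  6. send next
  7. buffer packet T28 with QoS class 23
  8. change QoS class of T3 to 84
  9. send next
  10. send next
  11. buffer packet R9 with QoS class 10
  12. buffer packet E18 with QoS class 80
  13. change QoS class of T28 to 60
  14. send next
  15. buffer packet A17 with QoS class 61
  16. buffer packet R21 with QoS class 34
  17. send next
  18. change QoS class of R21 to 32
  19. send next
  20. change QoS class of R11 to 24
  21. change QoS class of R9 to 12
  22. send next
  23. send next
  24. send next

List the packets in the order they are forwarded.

J1, T3, J7, E18, A17, T28, R21, R11, R9

add J1 (QoS class 89) → {J1:89}
add R11 (QoS class 53) → {J1:89, R11:53}
add T3 (QoS class 49) → {J1:89, R11:53, T3:49}
update J1 to QoS class 67 → {J1:67, R11:53, T3:49}
add J7 (QoS class 64) → {J1:67, J7:64, R11:53, T3:49}
send next → J1; now {J7:64, R11:53, T3:49}
add T28 (QoS class 23) → {J7:64, R11:53, T3:49, T28:23}
update T3 to QoS class 84 → {T3:84, J7:64, R11:53, T28:23}
send next → T3; now {J7:64, R11:53, T28:23}
send next → J7; now {R11:53, T28:23}
add R9 (QoS class 10) → {R11:53, T28:23, R9:10}
add E18 (QoS class 80) → {E18:80, R11:53, T28:23, R9:10}
update T28 to QoS class 60 → {E18:80, T28:60, R11:53, R9:10}
send next → E18; now {T28:60, R11:53, R9:10}
add A17 (QoS class 61) → {A17:61, T28:60, R11:53, R9:10}
add R21 (QoS class 34) → {A17:61, T28:60, R11:53, R21:34, R9:10}
send next → A17; now {T28:60, R11:53, R21:34, R9:10}
update R21 to QoS class 32 → {T28:60, R11:53, R21:32, R9:10}
send next → T28; now {R11:53, R21:32, R9:10}
update R11 to QoS class 24 → {R21:32, R11:24, R9:10}
update R9 to QoS class 12 → {R21:32, R11:24, R9:12}
send next → R21; now {R11:24, R9:12}
send next → R11; now {R9:12}
send next → R9; now {}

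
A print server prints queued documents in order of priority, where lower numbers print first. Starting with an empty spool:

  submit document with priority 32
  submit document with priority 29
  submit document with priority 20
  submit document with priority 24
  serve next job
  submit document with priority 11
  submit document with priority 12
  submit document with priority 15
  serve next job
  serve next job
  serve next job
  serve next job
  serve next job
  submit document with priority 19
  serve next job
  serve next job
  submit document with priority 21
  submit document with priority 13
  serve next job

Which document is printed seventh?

insert 32 → {32}
insert 29 → {29, 32}
insert 20 → {20, 29, 32}
insert 24 → {20, 24, 29, 32}
serve next job → 20; now {24, 29, 32}
insert 11 → {11, 24, 29, 32}
insert 12 → {11, 12, 24, 29, 32}
insert 15 → {11, 12, 15, 24, 29, 32}
serve next job → 11; now {12, 15, 24, 29, 32}
serve next job → 12; now {15, 24, 29, 32}
serve next job → 15; now {24, 29, 32}
serve next job → 24; now {29, 32}
serve next job → 29; now {32}
insert 19 → {19, 32}
serve next job → 19; now {32}
serve next job → 32; now {}
insert 21 → {21}
insert 13 → {13, 21}
serve next job → 13; now {21}

19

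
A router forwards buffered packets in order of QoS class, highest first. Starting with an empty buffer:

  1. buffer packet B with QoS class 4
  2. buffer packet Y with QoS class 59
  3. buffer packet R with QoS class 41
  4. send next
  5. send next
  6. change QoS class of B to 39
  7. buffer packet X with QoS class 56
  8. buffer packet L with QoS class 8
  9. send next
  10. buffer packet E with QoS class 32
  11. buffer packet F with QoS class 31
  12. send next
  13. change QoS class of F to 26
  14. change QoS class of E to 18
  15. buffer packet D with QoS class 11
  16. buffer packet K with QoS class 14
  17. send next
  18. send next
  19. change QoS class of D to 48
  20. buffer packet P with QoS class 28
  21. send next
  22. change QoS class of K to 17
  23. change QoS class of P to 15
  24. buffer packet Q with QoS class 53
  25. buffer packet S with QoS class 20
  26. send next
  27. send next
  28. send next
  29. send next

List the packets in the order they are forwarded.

Y → R → X → B → F → E → D → Q → S → K → P

add B (QoS class 4) → {B:4}
add Y (QoS class 59) → {Y:59, B:4}
add R (QoS class 41) → {Y:59, R:41, B:4}
send next → Y; now {R:41, B:4}
send next → R; now {B:4}
update B to QoS class 39 → {B:39}
add X (QoS class 56) → {X:56, B:39}
add L (QoS class 8) → {X:56, B:39, L:8}
send next → X; now {B:39, L:8}
add E (QoS class 32) → {B:39, E:32, L:8}
add F (QoS class 31) → {B:39, E:32, F:31, L:8}
send next → B; now {E:32, F:31, L:8}
update F to QoS class 26 → {E:32, F:26, L:8}
update E to QoS class 18 → {F:26, E:18, L:8}
add D (QoS class 11) → {F:26, E:18, D:11, L:8}
add K (QoS class 14) → {F:26, E:18, K:14, D:11, L:8}
send next → F; now {E:18, K:14, D:11, L:8}
send next → E; now {K:14, D:11, L:8}
update D to QoS class 48 → {D:48, K:14, L:8}
add P (QoS class 28) → {D:48, P:28, K:14, L:8}
send next → D; now {P:28, K:14, L:8}
update K to QoS class 17 → {P:28, K:17, L:8}
update P to QoS class 15 → {K:17, P:15, L:8}
add Q (QoS class 53) → {Q:53, K:17, P:15, L:8}
add S (QoS class 20) → {Q:53, S:20, K:17, P:15, L:8}
send next → Q; now {S:20, K:17, P:15, L:8}
send next → S; now {K:17, P:15, L:8}
send next → K; now {P:15, L:8}
send next → P; now {L:8}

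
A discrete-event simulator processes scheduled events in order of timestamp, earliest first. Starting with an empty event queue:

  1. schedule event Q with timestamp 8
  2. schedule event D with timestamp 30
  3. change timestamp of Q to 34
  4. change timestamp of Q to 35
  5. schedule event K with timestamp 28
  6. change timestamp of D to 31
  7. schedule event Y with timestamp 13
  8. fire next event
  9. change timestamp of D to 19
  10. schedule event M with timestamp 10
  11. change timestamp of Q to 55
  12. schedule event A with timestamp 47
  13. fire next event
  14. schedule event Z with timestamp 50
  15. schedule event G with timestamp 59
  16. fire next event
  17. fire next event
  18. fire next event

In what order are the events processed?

Y, M, D, K, A

add Q (timestamp 8) → {Q:8}
add D (timestamp 30) → {Q:8, D:30}
update Q to timestamp 34 → {D:30, Q:34}
update Q to timestamp 35 → {D:30, Q:35}
add K (timestamp 28) → {K:28, D:30, Q:35}
update D to timestamp 31 → {K:28, D:31, Q:35}
add Y (timestamp 13) → {Y:13, K:28, D:31, Q:35}
fire next event → Y; now {K:28, D:31, Q:35}
update D to timestamp 19 → {D:19, K:28, Q:35}
add M (timestamp 10) → {M:10, D:19, K:28, Q:35}
update Q to timestamp 55 → {M:10, D:19, K:28, Q:55}
add A (timestamp 47) → {M:10, D:19, K:28, A:47, Q:55}
fire next event → M; now {D:19, K:28, A:47, Q:55}
add Z (timestamp 50) → {D:19, K:28, A:47, Z:50, Q:55}
add G (timestamp 59) → {D:19, K:28, A:47, Z:50, Q:55, G:59}
fire next event → D; now {K:28, A:47, Z:50, Q:55, G:59}
fire next event → K; now {A:47, Z:50, Q:55, G:59}
fire next event → A; now {Z:50, Q:55, G:59}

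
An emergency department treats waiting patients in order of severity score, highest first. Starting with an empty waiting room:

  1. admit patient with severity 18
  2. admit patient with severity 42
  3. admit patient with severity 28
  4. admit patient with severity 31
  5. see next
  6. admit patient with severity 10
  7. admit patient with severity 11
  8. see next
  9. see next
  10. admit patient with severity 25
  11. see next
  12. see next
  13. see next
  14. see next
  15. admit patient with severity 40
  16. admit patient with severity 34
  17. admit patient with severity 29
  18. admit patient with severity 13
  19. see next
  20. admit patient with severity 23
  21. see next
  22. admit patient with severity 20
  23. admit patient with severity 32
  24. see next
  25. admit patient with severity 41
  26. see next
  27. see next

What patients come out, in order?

[42, 31, 28, 25, 18, 11, 10, 40, 34, 32, 41, 29]

insert 18 → {18}
insert 42 → {42, 18}
insert 28 → {42, 28, 18}
insert 31 → {42, 31, 28, 18}
see next → 42; now {31, 28, 18}
insert 10 → {31, 28, 18, 10}
insert 11 → {31, 28, 18, 11, 10}
see next → 31; now {28, 18, 11, 10}
see next → 28; now {18, 11, 10}
insert 25 → {25, 18, 11, 10}
see next → 25; now {18, 11, 10}
see next → 18; now {11, 10}
see next → 11; now {10}
see next → 10; now {}
insert 40 → {40}
insert 34 → {40, 34}
insert 29 → {40, 34, 29}
insert 13 → {40, 34, 29, 13}
see next → 40; now {34, 29, 13}
insert 23 → {34, 29, 23, 13}
see next → 34; now {29, 23, 13}
insert 20 → {29, 23, 20, 13}
insert 32 → {32, 29, 23, 20, 13}
see next → 32; now {29, 23, 20, 13}
insert 41 → {41, 29, 23, 20, 13}
see next → 41; now {29, 23, 20, 13}
see next → 29; now {23, 20, 13}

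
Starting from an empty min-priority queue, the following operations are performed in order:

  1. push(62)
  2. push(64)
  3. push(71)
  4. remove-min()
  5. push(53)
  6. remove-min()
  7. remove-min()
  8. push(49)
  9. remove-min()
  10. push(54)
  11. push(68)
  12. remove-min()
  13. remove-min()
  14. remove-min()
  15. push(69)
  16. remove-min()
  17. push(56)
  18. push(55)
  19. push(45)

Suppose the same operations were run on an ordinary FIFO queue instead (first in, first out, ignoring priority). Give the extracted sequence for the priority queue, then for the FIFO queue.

priority queue: 62 → 53 → 64 → 49 → 54 → 68 → 71 → 69; FIFO queue: 62, 64, 71, 53, 49, 54, 68, 69

insert 62 → {62}
insert 64 → {62, 64}
insert 71 → {62, 64, 71}
remove-min → 62; now {64, 71}
insert 53 → {53, 64, 71}
remove-min → 53; now {64, 71}
remove-min → 64; now {71}
insert 49 → {49, 71}
remove-min → 49; now {71}
insert 54 → {54, 71}
insert 68 → {54, 68, 71}
remove-min → 54; now {68, 71}
remove-min → 68; now {71}
remove-min → 71; now {}
insert 69 → {69}
remove-min → 69; now {}
insert 56 → {56}
insert 55 → {55, 56}
insert 45 → {45, 55, 56}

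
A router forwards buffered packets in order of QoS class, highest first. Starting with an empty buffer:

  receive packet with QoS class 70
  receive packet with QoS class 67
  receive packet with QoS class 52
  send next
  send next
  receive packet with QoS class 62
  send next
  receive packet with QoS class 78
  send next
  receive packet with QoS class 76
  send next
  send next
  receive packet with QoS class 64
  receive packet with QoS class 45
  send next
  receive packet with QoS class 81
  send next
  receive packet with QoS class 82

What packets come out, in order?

70, 67, 62, 78, 76, 52, 64, 81

insert 70 → {70}
insert 67 → {70, 67}
insert 52 → {70, 67, 52}
send next → 70; now {67, 52}
send next → 67; now {52}
insert 62 → {62, 52}
send next → 62; now {52}
insert 78 → {78, 52}
send next → 78; now {52}
insert 76 → {76, 52}
send next → 76; now {52}
send next → 52; now {}
insert 64 → {64}
insert 45 → {64, 45}
send next → 64; now {45}
insert 81 → {81, 45}
send next → 81; now {45}
insert 82 → {82, 45}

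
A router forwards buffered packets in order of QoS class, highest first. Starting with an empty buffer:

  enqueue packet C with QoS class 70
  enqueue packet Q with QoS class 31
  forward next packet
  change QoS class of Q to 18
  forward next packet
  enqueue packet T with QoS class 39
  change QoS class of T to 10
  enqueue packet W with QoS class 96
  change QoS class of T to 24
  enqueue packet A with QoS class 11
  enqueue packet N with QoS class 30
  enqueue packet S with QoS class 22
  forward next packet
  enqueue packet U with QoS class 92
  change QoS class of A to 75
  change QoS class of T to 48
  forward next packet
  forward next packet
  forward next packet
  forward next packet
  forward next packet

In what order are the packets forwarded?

add C (QoS class 70) → {C:70}
add Q (QoS class 31) → {C:70, Q:31}
forward next packet → C; now {Q:31}
update Q to QoS class 18 → {Q:18}
forward next packet → Q; now {}
add T (QoS class 39) → {T:39}
update T to QoS class 10 → {T:10}
add W (QoS class 96) → {W:96, T:10}
update T to QoS class 24 → {W:96, T:24}
add A (QoS class 11) → {W:96, T:24, A:11}
add N (QoS class 30) → {W:96, N:30, T:24, A:11}
add S (QoS class 22) → {W:96, N:30, T:24, S:22, A:11}
forward next packet → W; now {N:30, T:24, S:22, A:11}
add U (QoS class 92) → {U:92, N:30, T:24, S:22, A:11}
update A to QoS class 75 → {U:92, A:75, N:30, T:24, S:22}
update T to QoS class 48 → {U:92, A:75, T:48, N:30, S:22}
forward next packet → U; now {A:75, T:48, N:30, S:22}
forward next packet → A; now {T:48, N:30, S:22}
forward next packet → T; now {N:30, S:22}
forward next packet → N; now {S:22}
forward next packet → S; now {}

[C, Q, W, U, A, T, N, S]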